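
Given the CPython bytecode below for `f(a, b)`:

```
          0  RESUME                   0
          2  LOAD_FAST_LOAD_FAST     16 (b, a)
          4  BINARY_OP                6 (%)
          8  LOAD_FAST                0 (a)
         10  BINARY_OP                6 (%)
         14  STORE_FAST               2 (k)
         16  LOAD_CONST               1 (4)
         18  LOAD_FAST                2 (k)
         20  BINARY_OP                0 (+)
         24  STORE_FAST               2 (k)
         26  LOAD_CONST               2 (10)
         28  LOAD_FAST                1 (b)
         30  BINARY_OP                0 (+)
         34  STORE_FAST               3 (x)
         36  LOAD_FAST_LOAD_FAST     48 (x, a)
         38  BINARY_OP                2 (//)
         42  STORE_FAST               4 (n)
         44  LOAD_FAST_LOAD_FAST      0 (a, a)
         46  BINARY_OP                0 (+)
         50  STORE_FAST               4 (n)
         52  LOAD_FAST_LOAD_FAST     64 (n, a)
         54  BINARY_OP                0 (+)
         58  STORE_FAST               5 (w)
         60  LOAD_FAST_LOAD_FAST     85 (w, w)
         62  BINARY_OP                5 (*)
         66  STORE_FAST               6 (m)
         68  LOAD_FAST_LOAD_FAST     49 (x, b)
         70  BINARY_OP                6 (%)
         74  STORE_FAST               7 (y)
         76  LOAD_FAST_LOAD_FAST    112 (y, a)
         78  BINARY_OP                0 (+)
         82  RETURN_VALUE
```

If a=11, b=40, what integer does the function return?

LOAD_FAST_LOAD_FAST b,a → push 40,11. Stack: [40, 11]
BINARY_OP % → 40 % 11 = 7. Stack: [7]
LOAD_FAST a → push 11. Stack: [7, 11]
BINARY_OP % → 7 % 11 = 7. Stack: [7]
STORE_FAST k → k=7. Stack: []
LOAD_CONST → push 4. Stack: [4]
LOAD_FAST k → push 7. Stack: [4, 7]
BINARY_OP + → 4 + 7 = 11. Stack: [11]
STORE_FAST k → k=11. Stack: []
LOAD_CONST → push 10. Stack: [10]
LOAD_FAST b → push 40. Stack: [10, 40]
BINARY_OP + → 10 + 40 = 50. Stack: [50]
STORE_FAST x → x=50. Stack: []
LOAD_FAST_LOAD_FAST x,a → push 50,11. Stack: [50, 11]
BINARY_OP // → 50 // 11 = 4. Stack: [4]
STORE_FAST n → n=4. Stack: []
LOAD_FAST_LOAD_FAST a,a → push 11,11. Stack: [11, 11]
BINARY_OP + → 11 + 11 = 22. Stack: [22]
STORE_FAST n → n=22. Stack: []
LOAD_FAST_LOAD_FAST n,a → push 22,11. Stack: [22, 11]
BINARY_OP + → 22 + 11 = 33. Stack: [33]
STORE_FAST w → w=33. Stack: []
LOAD_FAST_LOAD_FAST w,w → push 33,33. Stack: [33, 33]
BINARY_OP * → 33 * 33 = 1089. Stack: [1089]
STORE_FAST m → m=1089. Stack: []
LOAD_FAST_LOAD_FAST x,b → push 50,40. Stack: [50, 40]
BINARY_OP % → 50 % 40 = 10. Stack: [10]
STORE_FAST y → y=10. Stack: []
LOAD_FAST_LOAD_FAST y,a → push 10,11. Stack: [10, 11]
BINARY_OP + → 10 + 11 = 21. Stack: [21]
RETURN_VALUE → return 21.

21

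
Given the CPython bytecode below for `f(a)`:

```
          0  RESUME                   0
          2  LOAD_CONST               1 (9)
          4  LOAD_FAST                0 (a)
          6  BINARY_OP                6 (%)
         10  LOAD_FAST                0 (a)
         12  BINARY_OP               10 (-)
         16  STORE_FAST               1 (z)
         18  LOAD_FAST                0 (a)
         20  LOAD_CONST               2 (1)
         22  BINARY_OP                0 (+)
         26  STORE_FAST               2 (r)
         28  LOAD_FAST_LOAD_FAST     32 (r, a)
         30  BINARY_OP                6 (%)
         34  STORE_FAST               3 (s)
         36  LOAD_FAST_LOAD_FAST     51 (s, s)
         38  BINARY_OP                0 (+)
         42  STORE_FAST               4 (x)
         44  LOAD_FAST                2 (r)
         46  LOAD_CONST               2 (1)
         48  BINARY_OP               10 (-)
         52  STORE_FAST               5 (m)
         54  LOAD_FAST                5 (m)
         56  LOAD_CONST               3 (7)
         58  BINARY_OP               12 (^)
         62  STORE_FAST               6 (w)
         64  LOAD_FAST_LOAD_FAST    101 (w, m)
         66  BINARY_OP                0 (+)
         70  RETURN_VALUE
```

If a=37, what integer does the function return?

71

LOAD_CONST → push 9. Stack: [9]
LOAD_FAST a → push 37. Stack: [9, 37]
BINARY_OP % → 9 % 37 = 9. Stack: [9]
LOAD_FAST a → push 37. Stack: [9, 37]
BINARY_OP - → 9 - 37 = -28. Stack: [-28]
STORE_FAST z → z=-28. Stack: []
LOAD_FAST a → push 37. Stack: [37]
LOAD_CONST → push 1. Stack: [37, 1]
BINARY_OP + → 37 + 1 = 38. Stack: [38]
STORE_FAST r → r=38. Stack: []
LOAD_FAST_LOAD_FAST r,a → push 38,37. Stack: [38, 37]
BINARY_OP % → 38 % 37 = 1. Stack: [1]
STORE_FAST s → s=1. Stack: []
LOAD_FAST_LOAD_FAST s,s → push 1,1. Stack: [1, 1]
BINARY_OP + → 1 + 1 = 2. Stack: [2]
STORE_FAST x → x=2. Stack: []
LOAD_FAST r → push 38. Stack: [38]
LOAD_CONST → push 1. Stack: [38, 1]
BINARY_OP - → 38 - 1 = 37. Stack: [37]
STORE_FAST m → m=37. Stack: []
LOAD_FAST m → push 37. Stack: [37]
LOAD_CONST → push 7. Stack: [37, 7]
BINARY_OP ^ → 37 ^ 7 = 34. Stack: [34]
STORE_FAST w → w=34. Stack: []
LOAD_FAST_LOAD_FAST w,m → push 34,37. Stack: [34, 37]
BINARY_OP + → 34 + 37 = 71. Stack: [71]
RETURN_VALUE → return 71.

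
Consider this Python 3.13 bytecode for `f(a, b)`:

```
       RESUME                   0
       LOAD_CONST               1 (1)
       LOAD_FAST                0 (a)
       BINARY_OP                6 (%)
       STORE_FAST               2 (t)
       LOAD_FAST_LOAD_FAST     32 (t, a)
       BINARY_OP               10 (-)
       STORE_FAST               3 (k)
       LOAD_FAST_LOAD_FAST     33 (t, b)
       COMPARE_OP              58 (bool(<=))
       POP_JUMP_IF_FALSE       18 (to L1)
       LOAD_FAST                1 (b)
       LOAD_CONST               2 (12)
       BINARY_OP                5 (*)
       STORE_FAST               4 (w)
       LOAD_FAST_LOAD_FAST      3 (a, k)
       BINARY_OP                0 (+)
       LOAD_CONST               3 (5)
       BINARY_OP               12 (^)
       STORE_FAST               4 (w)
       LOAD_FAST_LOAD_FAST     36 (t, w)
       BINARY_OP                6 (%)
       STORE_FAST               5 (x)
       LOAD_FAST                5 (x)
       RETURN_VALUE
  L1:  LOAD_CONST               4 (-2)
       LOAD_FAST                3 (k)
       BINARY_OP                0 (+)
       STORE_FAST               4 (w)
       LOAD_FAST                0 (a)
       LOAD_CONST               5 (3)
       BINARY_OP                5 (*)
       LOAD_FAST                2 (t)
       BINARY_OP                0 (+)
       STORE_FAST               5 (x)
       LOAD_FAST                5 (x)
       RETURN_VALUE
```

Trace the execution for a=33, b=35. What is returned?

LOAD_CONST → push 1. Stack: [1]
LOAD_FAST a → push 33. Stack: [1, 33]
BINARY_OP % → 1 % 33 = 1. Stack: [1]
STORE_FAST t → t=1. Stack: []
LOAD_FAST_LOAD_FAST t,a → push 1,33. Stack: [1, 33]
BINARY_OP - → 1 - 33 = -32. Stack: [-32]
STORE_FAST k → k=-32. Stack: []
LOAD_FAST_LOAD_FAST t,b → push 1,35. Stack: [1, 35]
COMPARE_OP bool(<=) → 1 vs 35 = True. Stack: [True]
POP_JUMP_IF_FALSE → pop True; no jump. Stack: []
LOAD_FAST b → push 35. Stack: [35]
LOAD_CONST → push 12. Stack: [35, 12]
BINARY_OP * → 35 * 12 = 420. Stack: [420]
STORE_FAST w → w=420. Stack: []
LOAD_FAST_LOAD_FAST a,k → push 33,-32. Stack: [33, -32]
BINARY_OP + → 33 + -32 = 1. Stack: [1]
LOAD_CONST → push 5. Stack: [1, 5]
BINARY_OP ^ → 1 ^ 5 = 4. Stack: [4]
STORE_FAST w → w=4. Stack: []
LOAD_FAST_LOAD_FAST t,w → push 1,4. Stack: [1, 4]
BINARY_OP % → 1 % 4 = 1. Stack: [1]
STORE_FAST x → x=1. Stack: []
LOAD_FAST x → push 1. Stack: [1]
RETURN_VALUE → return 1.

1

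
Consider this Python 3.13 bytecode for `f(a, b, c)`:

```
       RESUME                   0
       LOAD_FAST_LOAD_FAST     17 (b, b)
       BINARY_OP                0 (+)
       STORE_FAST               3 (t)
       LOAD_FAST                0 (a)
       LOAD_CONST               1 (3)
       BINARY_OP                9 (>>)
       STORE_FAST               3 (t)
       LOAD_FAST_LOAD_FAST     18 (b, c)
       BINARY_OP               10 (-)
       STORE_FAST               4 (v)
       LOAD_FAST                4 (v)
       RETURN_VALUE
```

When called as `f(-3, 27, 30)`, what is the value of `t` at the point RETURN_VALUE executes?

-1

LOAD_FAST_LOAD_FAST b,b → push 27,27. Stack: [27, 27]
BINARY_OP + → 27 + 27 = 54. Stack: [54]
STORE_FAST t → t=54. Stack: []
LOAD_FAST a → push -3. Stack: [-3]
LOAD_CONST → push 3. Stack: [-3, 3]
BINARY_OP >> → -3 >> 3 = -1. Stack: [-1]
STORE_FAST t → t=-1. Stack: []
LOAD_FAST_LOAD_FAST b,c → push 27,30. Stack: [27, 30]
BINARY_OP - → 27 - 30 = -3. Stack: [-3]
STORE_FAST v → v=-3. Stack: []
LOAD_FAST v → push -3. Stack: [-3]
RETURN_VALUE → return -3.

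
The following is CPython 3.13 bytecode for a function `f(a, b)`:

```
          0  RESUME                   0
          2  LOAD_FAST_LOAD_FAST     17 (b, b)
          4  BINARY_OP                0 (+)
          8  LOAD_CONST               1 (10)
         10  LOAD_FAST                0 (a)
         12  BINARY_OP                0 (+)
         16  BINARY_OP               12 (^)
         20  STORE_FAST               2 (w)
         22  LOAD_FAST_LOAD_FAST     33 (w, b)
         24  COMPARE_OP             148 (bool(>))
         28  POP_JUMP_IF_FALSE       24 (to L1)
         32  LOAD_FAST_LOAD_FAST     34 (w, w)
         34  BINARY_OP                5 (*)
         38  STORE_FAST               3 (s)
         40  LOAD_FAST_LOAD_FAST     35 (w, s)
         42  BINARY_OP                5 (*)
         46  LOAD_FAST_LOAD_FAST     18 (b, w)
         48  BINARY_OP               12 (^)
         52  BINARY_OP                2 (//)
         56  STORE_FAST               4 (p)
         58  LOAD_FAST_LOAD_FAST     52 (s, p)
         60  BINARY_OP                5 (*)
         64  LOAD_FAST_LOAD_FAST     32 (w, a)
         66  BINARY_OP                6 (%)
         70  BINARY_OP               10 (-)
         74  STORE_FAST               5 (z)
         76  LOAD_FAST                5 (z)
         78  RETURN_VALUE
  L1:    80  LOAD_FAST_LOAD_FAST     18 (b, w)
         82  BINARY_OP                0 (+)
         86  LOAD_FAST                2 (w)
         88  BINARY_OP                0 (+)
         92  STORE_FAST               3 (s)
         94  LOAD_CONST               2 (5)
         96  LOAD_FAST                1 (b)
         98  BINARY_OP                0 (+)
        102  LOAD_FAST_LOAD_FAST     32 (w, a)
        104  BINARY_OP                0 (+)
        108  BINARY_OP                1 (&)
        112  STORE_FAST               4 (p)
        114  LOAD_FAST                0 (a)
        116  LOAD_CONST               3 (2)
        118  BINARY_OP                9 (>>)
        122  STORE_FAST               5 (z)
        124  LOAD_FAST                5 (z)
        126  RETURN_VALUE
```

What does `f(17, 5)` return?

70805

LOAD_FAST_LOAD_FAST b,b → push 5,5. Stack: [5, 5]
BINARY_OP + → 5 + 5 = 10. Stack: [10]
LOAD_CONST → push 10. Stack: [10, 10]
LOAD_FAST a → push 17. Stack: [10, 10, 17]
BINARY_OP + → 10 + 17 = 27. Stack: [10, 27]
BINARY_OP ^ → 10 ^ 27 = 17. Stack: [17]
STORE_FAST w → w=17. Stack: []
LOAD_FAST_LOAD_FAST w,b → push 17,5. Stack: [17, 5]
COMPARE_OP bool(>) → 17 vs 5 = True. Stack: [True]
POP_JUMP_IF_FALSE → pop True; no jump. Stack: []
LOAD_FAST_LOAD_FAST w,w → push 17,17. Stack: [17, 17]
BINARY_OP * → 17 * 17 = 289. Stack: [289]
STORE_FAST s → s=289. Stack: []
LOAD_FAST_LOAD_FAST w,s → push 17,289. Stack: [17, 289]
BINARY_OP * → 17 * 289 = 4913. Stack: [4913]
LOAD_FAST_LOAD_FAST b,w → push 5,17. Stack: [4913, 5, 17]
BINARY_OP ^ → 5 ^ 17 = 20. Stack: [4913, 20]
BINARY_OP // → 4913 // 20 = 245. Stack: [245]
STORE_FAST p → p=245. Stack: []
LOAD_FAST_LOAD_FAST s,p → push 289,245. Stack: [289, 245]
BINARY_OP * → 289 * 245 = 70805. Stack: [70805]
LOAD_FAST_LOAD_FAST w,a → push 17,17. Stack: [70805, 17, 17]
BINARY_OP % → 17 % 17 = 0. Stack: [70805, 0]
BINARY_OP - → 70805 - 0 = 70805. Stack: [70805]
STORE_FAST z → z=70805. Stack: []
LOAD_FAST z → push 70805. Stack: [70805]
RETURN_VALUE → return 70805.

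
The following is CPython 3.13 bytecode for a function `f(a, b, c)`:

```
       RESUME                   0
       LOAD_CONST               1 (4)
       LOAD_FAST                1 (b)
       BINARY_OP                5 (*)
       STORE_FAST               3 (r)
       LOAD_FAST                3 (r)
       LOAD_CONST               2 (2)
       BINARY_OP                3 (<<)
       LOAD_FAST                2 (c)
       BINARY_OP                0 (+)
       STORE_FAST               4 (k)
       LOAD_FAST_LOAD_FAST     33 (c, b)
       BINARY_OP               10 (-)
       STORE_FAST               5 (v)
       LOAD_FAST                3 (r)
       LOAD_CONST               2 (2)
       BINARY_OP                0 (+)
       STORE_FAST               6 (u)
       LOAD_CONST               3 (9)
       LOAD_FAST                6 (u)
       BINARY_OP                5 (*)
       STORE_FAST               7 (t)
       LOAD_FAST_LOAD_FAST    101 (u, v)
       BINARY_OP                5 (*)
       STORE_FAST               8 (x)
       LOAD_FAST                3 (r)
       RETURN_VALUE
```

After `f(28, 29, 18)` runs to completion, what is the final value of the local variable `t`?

1062

LOAD_CONST → push 4. Stack: [4]
LOAD_FAST b → push 29. Stack: [4, 29]
BINARY_OP * → 4 * 29 = 116. Stack: [116]
STORE_FAST r → r=116. Stack: []
LOAD_FAST r → push 116. Stack: [116]
LOAD_CONST → push 2. Stack: [116, 2]
BINARY_OP << → 116 << 2 = 464. Stack: [464]
LOAD_FAST c → push 18. Stack: [464, 18]
BINARY_OP + → 464 + 18 = 482. Stack: [482]
STORE_FAST k → k=482. Stack: []
LOAD_FAST_LOAD_FAST c,b → push 18,29. Stack: [18, 29]
BINARY_OP - → 18 - 29 = -11. Stack: [-11]
STORE_FAST v → v=-11. Stack: []
LOAD_FAST r → push 116. Stack: [116]
LOAD_CONST → push 2. Stack: [116, 2]
BINARY_OP + → 116 + 2 = 118. Stack: [118]
STORE_FAST u → u=118. Stack: []
LOAD_CONST → push 9. Stack: [9]
LOAD_FAST u → push 118. Stack: [9, 118]
BINARY_OP * → 9 * 118 = 1062. Stack: [1062]
STORE_FAST t → t=1062. Stack: []
LOAD_FAST_LOAD_FAST u,v → push 118,-11. Stack: [118, -11]
BINARY_OP * → 118 * -11 = -1298. Stack: [-1298]
STORE_FAST x → x=-1298. Stack: []
LOAD_FAST r → push 116. Stack: [116]
RETURN_VALUE → return 116.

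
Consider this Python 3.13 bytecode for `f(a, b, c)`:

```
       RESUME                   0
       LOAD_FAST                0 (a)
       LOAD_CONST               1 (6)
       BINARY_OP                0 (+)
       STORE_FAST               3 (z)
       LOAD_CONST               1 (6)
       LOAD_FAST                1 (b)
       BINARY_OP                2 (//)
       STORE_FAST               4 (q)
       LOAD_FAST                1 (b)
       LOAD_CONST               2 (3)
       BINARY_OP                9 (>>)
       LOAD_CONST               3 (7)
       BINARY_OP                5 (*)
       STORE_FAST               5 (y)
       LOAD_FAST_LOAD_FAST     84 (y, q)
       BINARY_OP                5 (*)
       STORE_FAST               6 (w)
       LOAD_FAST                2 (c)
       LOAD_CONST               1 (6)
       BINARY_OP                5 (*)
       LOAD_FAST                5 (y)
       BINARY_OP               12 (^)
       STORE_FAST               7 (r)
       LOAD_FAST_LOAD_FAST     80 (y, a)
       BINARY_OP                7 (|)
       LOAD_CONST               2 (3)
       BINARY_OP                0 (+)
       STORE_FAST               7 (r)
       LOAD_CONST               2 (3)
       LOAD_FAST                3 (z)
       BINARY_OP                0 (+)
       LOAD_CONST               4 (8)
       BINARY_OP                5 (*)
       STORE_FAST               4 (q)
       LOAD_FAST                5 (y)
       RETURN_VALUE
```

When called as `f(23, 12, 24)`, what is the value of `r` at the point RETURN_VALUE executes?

26

LOAD_FAST a → push 23. Stack: [23]
LOAD_CONST → push 6. Stack: [23, 6]
BINARY_OP + → 23 + 6 = 29. Stack: [29]
STORE_FAST z → z=29. Stack: []
LOAD_CONST → push 6. Stack: [6]
LOAD_FAST b → push 12. Stack: [6, 12]
BINARY_OP // → 6 // 12 = 0. Stack: [0]
STORE_FAST q → q=0. Stack: []
LOAD_FAST b → push 12. Stack: [12]
LOAD_CONST → push 3. Stack: [12, 3]
BINARY_OP >> → 12 >> 3 = 1. Stack: [1]
LOAD_CONST → push 7. Stack: [1, 7]
BINARY_OP * → 1 * 7 = 7. Stack: [7]
STORE_FAST y → y=7. Stack: []
LOAD_FAST_LOAD_FAST y,q → push 7,0. Stack: [7, 0]
BINARY_OP * → 7 * 0 = 0. Stack: [0]
STORE_FAST w → w=0. Stack: []
LOAD_FAST c → push 24. Stack: [24]
LOAD_CONST → push 6. Stack: [24, 6]
BINARY_OP * → 24 * 6 = 144. Stack: [144]
LOAD_FAST y → push 7. Stack: [144, 7]
BINARY_OP ^ → 144 ^ 7 = 151. Stack: [151]
STORE_FAST r → r=151. Stack: []
LOAD_FAST_LOAD_FAST y,a → push 7,23. Stack: [7, 23]
BINARY_OP | → 7 | 23 = 23. Stack: [23]
LOAD_CONST → push 3. Stack: [23, 3]
BINARY_OP + → 23 + 3 = 26. Stack: [26]
STORE_FAST r → r=26. Stack: []
LOAD_CONST → push 3. Stack: [3]
LOAD_FAST z → push 29. Stack: [3, 29]
BINARY_OP + → 3 + 29 = 32. Stack: [32]
LOAD_CONST → push 8. Stack: [32, 8]
BINARY_OP * → 32 * 8 = 256. Stack: [256]
STORE_FAST q → q=256. Stack: []
LOAD_FAST y → push 7. Stack: [7]
RETURN_VALUE → return 7.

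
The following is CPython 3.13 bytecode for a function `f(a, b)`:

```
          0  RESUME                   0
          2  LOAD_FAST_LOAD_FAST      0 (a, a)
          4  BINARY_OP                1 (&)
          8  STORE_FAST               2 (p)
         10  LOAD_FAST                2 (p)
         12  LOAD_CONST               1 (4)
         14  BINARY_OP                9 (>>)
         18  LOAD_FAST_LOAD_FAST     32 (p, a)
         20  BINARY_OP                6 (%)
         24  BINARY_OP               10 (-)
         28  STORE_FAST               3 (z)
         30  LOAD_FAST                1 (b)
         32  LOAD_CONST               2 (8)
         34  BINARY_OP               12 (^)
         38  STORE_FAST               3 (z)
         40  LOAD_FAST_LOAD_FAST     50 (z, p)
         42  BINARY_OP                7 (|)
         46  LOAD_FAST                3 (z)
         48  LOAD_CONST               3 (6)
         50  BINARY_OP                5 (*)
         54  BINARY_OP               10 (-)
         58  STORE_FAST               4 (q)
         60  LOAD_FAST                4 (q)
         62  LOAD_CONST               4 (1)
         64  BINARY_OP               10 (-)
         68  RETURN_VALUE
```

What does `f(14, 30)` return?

-103

LOAD_FAST_LOAD_FAST a,a → push 14,14. Stack: [14, 14]
BINARY_OP & → 14 & 14 = 14. Stack: [14]
STORE_FAST p → p=14. Stack: []
LOAD_FAST p → push 14. Stack: [14]
LOAD_CONST → push 4. Stack: [14, 4]
BINARY_OP >> → 14 >> 4 = 0. Stack: [0]
LOAD_FAST_LOAD_FAST p,a → push 14,14. Stack: [0, 14, 14]
BINARY_OP % → 14 % 14 = 0. Stack: [0, 0]
BINARY_OP - → 0 - 0 = 0. Stack: [0]
STORE_FAST z → z=0. Stack: []
LOAD_FAST b → push 30. Stack: [30]
LOAD_CONST → push 8. Stack: [30, 8]
BINARY_OP ^ → 30 ^ 8 = 22. Stack: [22]
STORE_FAST z → z=22. Stack: []
LOAD_FAST_LOAD_FAST z,p → push 22,14. Stack: [22, 14]
BINARY_OP | → 22 | 14 = 30. Stack: [30]
LOAD_FAST z → push 22. Stack: [30, 22]
LOAD_CONST → push 6. Stack: [30, 22, 6]
BINARY_OP * → 22 * 6 = 132. Stack: [30, 132]
BINARY_OP - → 30 - 132 = -102. Stack: [-102]
STORE_FAST q → q=-102. Stack: []
LOAD_FAST q → push -102. Stack: [-102]
LOAD_CONST → push 1. Stack: [-102, 1]
BINARY_OP - → -102 - 1 = -103. Stack: [-103]
RETURN_VALUE → return -103.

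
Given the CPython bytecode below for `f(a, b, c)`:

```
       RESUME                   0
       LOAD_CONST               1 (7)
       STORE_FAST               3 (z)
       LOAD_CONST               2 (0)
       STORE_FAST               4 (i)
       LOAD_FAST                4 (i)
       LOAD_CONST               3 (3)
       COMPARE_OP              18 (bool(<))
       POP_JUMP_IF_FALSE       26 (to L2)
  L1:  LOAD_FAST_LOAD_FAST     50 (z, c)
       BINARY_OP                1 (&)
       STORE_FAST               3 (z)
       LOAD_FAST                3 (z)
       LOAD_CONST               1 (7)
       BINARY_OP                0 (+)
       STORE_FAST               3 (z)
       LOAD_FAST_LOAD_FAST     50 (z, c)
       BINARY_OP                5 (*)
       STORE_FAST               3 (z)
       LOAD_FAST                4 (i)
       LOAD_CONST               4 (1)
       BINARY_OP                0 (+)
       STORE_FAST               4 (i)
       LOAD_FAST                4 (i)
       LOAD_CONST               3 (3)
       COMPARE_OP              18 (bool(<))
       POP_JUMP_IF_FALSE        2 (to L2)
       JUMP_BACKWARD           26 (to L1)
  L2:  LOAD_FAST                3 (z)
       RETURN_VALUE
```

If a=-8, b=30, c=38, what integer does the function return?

LOAD_CONST → push 7. Stack: [7]
STORE_FAST z → z=7. Stack: []
LOAD_CONST → push 0. Stack: [0]
STORE_FAST i → i=0. Stack: []
LOAD_FAST i → push 0. Stack: [0]
LOAD_CONST → push 3. Stack: [0, 3]
COMPARE_OP bool(<) → 0 vs 3 = True. Stack: [True]
POP_JUMP_IF_FALSE → pop True; no jump. Stack: []
LOAD_FAST_LOAD_FAST z,c → push 7,38. Stack: [7, 38]
BINARY_OP & → 7 & 38 = 6. Stack: [6]
STORE_FAST z → z=6. Stack: []
LOAD_FAST z → push 6. Stack: [6]
LOAD_CONST → push 7. Stack: [6, 7]
BINARY_OP + → 6 + 7 = 13. Stack: [13]
STORE_FAST z → z=13. Stack: []
LOAD_FAST_LOAD_FAST z,c → push 13,38. Stack: [13, 38]
BINARY_OP * → 13 * 38 = 494. Stack: [494]
STORE_FAST z → z=494. Stack: []
LOAD_FAST i → push 0. Stack: [0]
LOAD_CONST → push 1. Stack: [0, 1]
BINARY_OP + → 0 + 1 = 1. Stack: [1]
STORE_FAST i → i=1. Stack: []
LOAD_FAST i → push 1. Stack: [1]
LOAD_CONST → push 3. Stack: [1, 3]
COMPARE_OP bool(<) → 1 vs 3 = True. Stack: [True]
POP_JUMP_IF_FALSE → pop True; no jump. Stack: []
LOAD_FAST_LOAD_FAST z,c → push 494,38. Stack: [494, 38]
BINARY_OP & → 494 & 38 = 38. Stack: [38]
STORE_FAST z → z=38. Stack: []
LOAD_FAST z → push 38. Stack: [38]
LOAD_CONST → push 7. Stack: [38, 7]
BINARY_OP + → 38 + 7 = 45. Stack: [45]
STORE_FAST z → z=45. Stack: []
LOAD_FAST_LOAD_FAST z,c → push 45,38. Stack: [45, 38]
BINARY_OP * → 45 * 38 = 1710. Stack: [1710]
STORE_FAST z → z=1710. Stack: []
LOAD_FAST i → push 1. Stack: [1]
LOAD_CONST → push 1. Stack: [1, 1]
BINARY_OP + → 1 + 1 = 2. Stack: [2]
STORE_FAST i → i=2. Stack: []
LOAD_FAST i → push 2. Stack: [2]
LOAD_CONST → push 3. Stack: [2, 3]
COMPARE_OP bool(<) → 2 vs 3 = True. Stack: [True]
POP_JUMP_IF_FALSE → pop True; no jump. Stack: []
LOAD_FAST_LOAD_FAST z,c → push 1710,38. Stack: [1710, 38]
BINARY_OP & → 1710 & 38 = 38. Stack: [38]
STORE_FAST z → z=38. Stack: []
LOAD_FAST z → push 38. Stack: [38]
LOAD_CONST → push 7. Stack: [38, 7]
BINARY_OP + → 38 + 7 = 45. Stack: [45]
STORE_FAST z → z=45. Stack: []
LOAD_FAST_LOAD_FAST z,c → push 45,38. Stack: [45, 38]
BINARY_OP * → 45 * 38 = 1710. Stack: [1710]
STORE_FAST z → z=1710. Stack: []
LOAD_FAST i → push 2. Stack: [2]
LOAD_CONST → push 1. Stack: [2, 1]
BINARY_OP + → 2 + 1 = 3. Stack: [3]
STORE_FAST i → i=3. Stack: []
LOAD_FAST i → push 3. Stack: [3]
LOAD_CONST → push 3. Stack: [3, 3]
COMPARE_OP bool(<) → 3 vs 3 = False. Stack: [False]
POP_JUMP_IF_FALSE → pop False; jump. Stack: []
LOAD_FAST z → push 1710. Stack: [1710]
RETURN_VALUE → return 1710.

1710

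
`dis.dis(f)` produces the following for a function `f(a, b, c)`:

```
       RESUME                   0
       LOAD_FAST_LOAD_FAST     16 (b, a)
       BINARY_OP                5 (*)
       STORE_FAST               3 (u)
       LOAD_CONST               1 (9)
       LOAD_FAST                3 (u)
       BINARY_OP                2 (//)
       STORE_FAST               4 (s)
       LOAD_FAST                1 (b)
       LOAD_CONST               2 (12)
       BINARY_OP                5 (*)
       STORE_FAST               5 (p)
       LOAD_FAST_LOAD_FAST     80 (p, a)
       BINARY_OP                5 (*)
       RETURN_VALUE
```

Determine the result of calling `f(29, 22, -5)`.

LOAD_FAST_LOAD_FAST b,a → push 22,29. Stack: [22, 29]
BINARY_OP * → 22 * 29 = 638. Stack: [638]
STORE_FAST u → u=638. Stack: []
LOAD_CONST → push 9. Stack: [9]
LOAD_FAST u → push 638. Stack: [9, 638]
BINARY_OP // → 9 // 638 = 0. Stack: [0]
STORE_FAST s → s=0. Stack: []
LOAD_FAST b → push 22. Stack: [22]
LOAD_CONST → push 12. Stack: [22, 12]
BINARY_OP * → 22 * 12 = 264. Stack: [264]
STORE_FAST p → p=264. Stack: []
LOAD_FAST_LOAD_FAST p,a → push 264,29. Stack: [264, 29]
BINARY_OP * → 264 * 29 = 7656. Stack: [7656]
RETURN_VALUE → return 7656.

7656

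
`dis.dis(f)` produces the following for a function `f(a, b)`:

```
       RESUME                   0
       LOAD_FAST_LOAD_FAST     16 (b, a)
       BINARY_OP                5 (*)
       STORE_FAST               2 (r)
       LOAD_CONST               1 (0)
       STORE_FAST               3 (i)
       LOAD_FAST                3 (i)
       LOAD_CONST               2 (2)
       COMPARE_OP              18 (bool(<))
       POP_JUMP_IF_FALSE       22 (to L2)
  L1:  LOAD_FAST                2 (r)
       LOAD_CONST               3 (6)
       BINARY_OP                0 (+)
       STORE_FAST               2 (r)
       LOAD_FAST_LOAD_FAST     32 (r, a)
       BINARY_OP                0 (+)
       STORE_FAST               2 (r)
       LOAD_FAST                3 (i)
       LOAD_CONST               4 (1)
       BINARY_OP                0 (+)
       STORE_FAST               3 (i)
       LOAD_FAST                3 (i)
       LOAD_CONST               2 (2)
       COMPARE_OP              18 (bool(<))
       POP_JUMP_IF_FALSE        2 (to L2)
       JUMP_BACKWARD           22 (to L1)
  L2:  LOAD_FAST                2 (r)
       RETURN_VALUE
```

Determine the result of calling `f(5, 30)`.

172

LOAD_FAST_LOAD_FAST b,a → push 30,5. Stack: [30, 5]
BINARY_OP * → 30 * 5 = 150. Stack: [150]
STORE_FAST r → r=150. Stack: []
LOAD_CONST → push 0. Stack: [0]
STORE_FAST i → i=0. Stack: []
LOAD_FAST i → push 0. Stack: [0]
LOAD_CONST → push 2. Stack: [0, 2]
COMPARE_OP bool(<) → 0 vs 2 = True. Stack: [True]
POP_JUMP_IF_FALSE → pop True; no jump. Stack: []
LOAD_FAST r → push 150. Stack: [150]
LOAD_CONST → push 6. Stack: [150, 6]
BINARY_OP + → 150 + 6 = 156. Stack: [156]
STORE_FAST r → r=156. Stack: []
LOAD_FAST_LOAD_FAST r,a → push 156,5. Stack: [156, 5]
BINARY_OP + → 156 + 5 = 161. Stack: [161]
STORE_FAST r → r=161. Stack: []
LOAD_FAST i → push 0. Stack: [0]
LOAD_CONST → push 1. Stack: [0, 1]
BINARY_OP + → 0 + 1 = 1. Stack: [1]
STORE_FAST i → i=1. Stack: []
LOAD_FAST i → push 1. Stack: [1]
LOAD_CONST → push 2. Stack: [1, 2]
COMPARE_OP bool(<) → 1 vs 2 = True. Stack: [True]
POP_JUMP_IF_FALSE → pop True; no jump. Stack: []
LOAD_FAST r → push 161. Stack: [161]
LOAD_CONST → push 6. Stack: [161, 6]
BINARY_OP + → 161 + 6 = 167. Stack: [167]
STORE_FAST r → r=167. Stack: []
LOAD_FAST_LOAD_FAST r,a → push 167,5. Stack: [167, 5]
BINARY_OP + → 167 + 5 = 172. Stack: [172]
STORE_FAST r → r=172. Stack: []
LOAD_FAST i → push 1. Stack: [1]
LOAD_CONST → push 1. Stack: [1, 1]
BINARY_OP + → 1 + 1 = 2. Stack: [2]
STORE_FAST i → i=2. Stack: []
LOAD_FAST i → push 2. Stack: [2]
LOAD_CONST → push 2. Stack: [2, 2]
COMPARE_OP bool(<) → 2 vs 2 = False. Stack: [False]
POP_JUMP_IF_FALSE → pop False; jump. Stack: []
LOAD_FAST r → push 172. Stack: [172]
RETURN_VALUE → return 172.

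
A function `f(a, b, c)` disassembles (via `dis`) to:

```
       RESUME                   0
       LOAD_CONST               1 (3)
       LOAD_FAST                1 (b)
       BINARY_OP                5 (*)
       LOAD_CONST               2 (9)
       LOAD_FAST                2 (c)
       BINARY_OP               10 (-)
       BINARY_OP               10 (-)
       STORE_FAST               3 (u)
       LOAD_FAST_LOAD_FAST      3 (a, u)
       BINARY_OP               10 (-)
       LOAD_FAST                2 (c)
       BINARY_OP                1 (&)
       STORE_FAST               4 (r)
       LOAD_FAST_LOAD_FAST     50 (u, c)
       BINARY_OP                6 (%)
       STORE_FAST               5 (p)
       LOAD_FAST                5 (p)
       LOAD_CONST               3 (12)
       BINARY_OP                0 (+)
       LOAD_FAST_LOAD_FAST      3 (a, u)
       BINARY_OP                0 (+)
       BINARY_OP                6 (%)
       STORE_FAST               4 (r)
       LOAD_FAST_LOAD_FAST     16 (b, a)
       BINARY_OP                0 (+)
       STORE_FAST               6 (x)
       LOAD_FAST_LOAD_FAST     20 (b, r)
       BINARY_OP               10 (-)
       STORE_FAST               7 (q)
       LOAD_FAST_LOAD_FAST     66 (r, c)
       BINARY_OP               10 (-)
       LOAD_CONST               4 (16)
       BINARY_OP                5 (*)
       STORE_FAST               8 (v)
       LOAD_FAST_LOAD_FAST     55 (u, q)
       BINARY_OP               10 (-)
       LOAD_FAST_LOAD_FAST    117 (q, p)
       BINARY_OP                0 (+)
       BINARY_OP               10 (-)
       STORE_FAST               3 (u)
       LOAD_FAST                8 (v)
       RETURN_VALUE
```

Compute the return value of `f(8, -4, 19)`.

-224

LOAD_CONST → push 3. Stack: [3]
LOAD_FAST b → push -4. Stack: [3, -4]
BINARY_OP * → 3 * -4 = -12. Stack: [-12]
LOAD_CONST → push 9. Stack: [-12, 9]
LOAD_FAST c → push 19. Stack: [-12, 9, 19]
BINARY_OP - → 9 - 19 = -10. Stack: [-12, -10]
BINARY_OP - → -12 - -10 = -2. Stack: [-2]
STORE_FAST u → u=-2. Stack: []
LOAD_FAST_LOAD_FAST a,u → push 8,-2. Stack: [8, -2]
BINARY_OP - → 8 - -2 = 10. Stack: [10]
LOAD_FAST c → push 19. Stack: [10, 19]
BINARY_OP & → 10 & 19 = 2. Stack: [2]
STORE_FAST r → r=2. Stack: []
LOAD_FAST_LOAD_FAST u,c → push -2,19. Stack: [-2, 19]
BINARY_OP % → -2 % 19 = 17. Stack: [17]
STORE_FAST p → p=17. Stack: []
LOAD_FAST p → push 17. Stack: [17]
LOAD_CONST → push 12. Stack: [17, 12]
BINARY_OP + → 17 + 12 = 29. Stack: [29]
LOAD_FAST_LOAD_FAST a,u → push 8,-2. Stack: [29, 8, -2]
BINARY_OP + → 8 + -2 = 6. Stack: [29, 6]
BINARY_OP % → 29 % 6 = 5. Stack: [5]
STORE_FAST r → r=5. Stack: []
LOAD_FAST_LOAD_FAST b,a → push -4,8. Stack: [-4, 8]
BINARY_OP + → -4 + 8 = 4. Stack: [4]
STORE_FAST x → x=4. Stack: []
LOAD_FAST_LOAD_FAST b,r → push -4,5. Stack: [-4, 5]
BINARY_OP - → -4 - 5 = -9. Stack: [-9]
STORE_FAST q → q=-9. Stack: []
LOAD_FAST_LOAD_FAST r,c → push 5,19. Stack: [5, 19]
BINARY_OP - → 5 - 19 = -14. Stack: [-14]
LOAD_CONST → push 16. Stack: [-14, 16]
BINARY_OP * → -14 * 16 = -224. Stack: [-224]
STORE_FAST v → v=-224. Stack: []
LOAD_FAST_LOAD_FAST u,q → push -2,-9. Stack: [-2, -9]
BINARY_OP - → -2 - -9 = 7. Stack: [7]
LOAD_FAST_LOAD_FAST q,p → push -9,17. Stack: [7, -9, 17]
BINARY_OP + → -9 + 17 = 8. Stack: [7, 8]
BINARY_OP - → 7 - 8 = -1. Stack: [-1]
STORE_FAST u → u=-1. Stack: []
LOAD_FAST v → push -224. Stack: [-224]
RETURN_VALUE → return -224.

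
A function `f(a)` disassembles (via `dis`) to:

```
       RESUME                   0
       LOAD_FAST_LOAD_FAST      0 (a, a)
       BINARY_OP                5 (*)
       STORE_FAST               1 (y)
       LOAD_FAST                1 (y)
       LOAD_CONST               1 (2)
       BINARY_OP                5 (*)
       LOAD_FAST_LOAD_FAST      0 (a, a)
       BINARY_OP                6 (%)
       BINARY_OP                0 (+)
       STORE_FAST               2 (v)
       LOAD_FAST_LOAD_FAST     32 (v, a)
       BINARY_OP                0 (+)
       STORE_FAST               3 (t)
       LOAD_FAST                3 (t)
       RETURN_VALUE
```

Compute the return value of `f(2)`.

10

LOAD_FAST_LOAD_FAST a,a → push 2,2. Stack: [2, 2]
BINARY_OP * → 2 * 2 = 4. Stack: [4]
STORE_FAST y → y=4. Stack: []
LOAD_FAST y → push 4. Stack: [4]
LOAD_CONST → push 2. Stack: [4, 2]
BINARY_OP * → 4 * 2 = 8. Stack: [8]
LOAD_FAST_LOAD_FAST a,a → push 2,2. Stack: [8, 2, 2]
BINARY_OP % → 2 % 2 = 0. Stack: [8, 0]
BINARY_OP + → 8 + 0 = 8. Stack: [8]
STORE_FAST v → v=8. Stack: []
LOAD_FAST_LOAD_FAST v,a → push 8,2. Stack: [8, 2]
BINARY_OP + → 8 + 2 = 10. Stack: [10]
STORE_FAST t → t=10. Stack: []
LOAD_FAST t → push 10. Stack: [10]
RETURN_VALUE → return 10.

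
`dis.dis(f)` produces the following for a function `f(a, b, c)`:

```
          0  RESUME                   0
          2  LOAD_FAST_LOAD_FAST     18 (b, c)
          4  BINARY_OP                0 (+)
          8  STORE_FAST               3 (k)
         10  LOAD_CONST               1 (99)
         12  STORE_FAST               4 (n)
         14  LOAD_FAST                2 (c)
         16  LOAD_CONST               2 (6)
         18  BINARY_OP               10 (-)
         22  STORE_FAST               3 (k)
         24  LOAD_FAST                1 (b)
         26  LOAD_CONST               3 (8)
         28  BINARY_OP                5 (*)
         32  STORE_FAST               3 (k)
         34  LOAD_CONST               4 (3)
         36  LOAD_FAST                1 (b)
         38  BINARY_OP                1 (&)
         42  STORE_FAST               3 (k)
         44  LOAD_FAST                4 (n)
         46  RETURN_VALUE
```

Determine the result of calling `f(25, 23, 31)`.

99

LOAD_FAST_LOAD_FAST b,c → push 23,31. Stack: [23, 31]
BINARY_OP + → 23 + 31 = 54. Stack: [54]
STORE_FAST k → k=54. Stack: []
LOAD_CONST → push 99. Stack: [99]
STORE_FAST n → n=99. Stack: []
LOAD_FAST c → push 31. Stack: [31]
LOAD_CONST → push 6. Stack: [31, 6]
BINARY_OP - → 31 - 6 = 25. Stack: [25]
STORE_FAST k → k=25. Stack: []
LOAD_FAST b → push 23. Stack: [23]
LOAD_CONST → push 8. Stack: [23, 8]
BINARY_OP * → 23 * 8 = 184. Stack: [184]
STORE_FAST k → k=184. Stack: []
LOAD_CONST → push 3. Stack: [3]
LOAD_FAST b → push 23. Stack: [3, 23]
BINARY_OP & → 3 & 23 = 3. Stack: [3]
STORE_FAST k → k=3. Stack: []
LOAD_FAST n → push 99. Stack: [99]
RETURN_VALUE → return 99.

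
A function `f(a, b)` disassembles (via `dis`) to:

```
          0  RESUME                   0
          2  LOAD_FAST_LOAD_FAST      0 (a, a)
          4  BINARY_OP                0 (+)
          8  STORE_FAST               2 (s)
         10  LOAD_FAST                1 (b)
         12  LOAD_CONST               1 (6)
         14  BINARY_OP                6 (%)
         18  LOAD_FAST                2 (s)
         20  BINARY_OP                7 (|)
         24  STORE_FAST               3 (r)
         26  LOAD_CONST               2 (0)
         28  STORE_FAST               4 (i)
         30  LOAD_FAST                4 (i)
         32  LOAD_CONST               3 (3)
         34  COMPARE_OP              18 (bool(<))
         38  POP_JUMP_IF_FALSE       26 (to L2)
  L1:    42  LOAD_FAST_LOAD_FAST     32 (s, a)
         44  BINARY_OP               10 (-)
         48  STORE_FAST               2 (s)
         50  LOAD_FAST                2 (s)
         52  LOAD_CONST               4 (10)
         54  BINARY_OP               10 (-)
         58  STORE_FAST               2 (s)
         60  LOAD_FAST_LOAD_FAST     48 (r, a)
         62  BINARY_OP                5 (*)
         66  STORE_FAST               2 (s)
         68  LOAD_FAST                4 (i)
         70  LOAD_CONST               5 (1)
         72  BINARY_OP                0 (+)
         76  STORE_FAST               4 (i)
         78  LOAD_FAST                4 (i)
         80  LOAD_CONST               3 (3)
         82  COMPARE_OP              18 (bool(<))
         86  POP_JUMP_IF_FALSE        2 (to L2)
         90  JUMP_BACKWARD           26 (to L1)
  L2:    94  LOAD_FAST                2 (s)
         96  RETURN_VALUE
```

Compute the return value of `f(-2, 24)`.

8

LOAD_FAST_LOAD_FAST a,a → push -2,-2
BINARY_OP + → -2 + -2 = -4
STORE_FAST s → s=-4
LOAD_FAST b → push 24
LOAD_CONST → push 6
BINARY_OP % → 24 % 6 = 0
LOAD_FAST s → push -4
BINARY_OP | → 0 | -4 = -4
STORE_FAST r → r=-4
LOAD_CONST → push 0
STORE_FAST i → i=0
LOAD_FAST i → push 0
LOAD_CONST → push 3
COMPARE_OP bool(<) → 0 vs 3 = True
POP_JUMP_IF_FALSE → pop True; no jump
LOAD_FAST_LOAD_FAST s,a → push -4,-2
BINARY_OP - → -4 - -2 = -2
STORE_FAST s → s=-2
LOAD_FAST s → push -2
LOAD_CONST → push 10
BINARY_OP - → -2 - 10 = -12
STORE_FAST s → s=-12
LOAD_FAST_LOAD_FAST r,a → push -4,-2
BINARY_OP * → -4 * -2 = 8
STORE_FAST s → s=8
LOAD_FAST i → push 0
LOAD_CONST → push 1
BINARY_OP + → 0 + 1 = 1
STORE_FAST i → i=1
LOAD_FAST i → push 1
LOAD_CONST → push 3
COMPARE_OP bool(<) → 1 vs 3 = True
POP_JUMP_IF_FALSE → pop True; no jump
LOAD_FAST_LOAD_FAST s,a → push 8,-2
BINARY_OP - → 8 - -2 = 10
STORE_FAST s → s=10
LOAD_FAST s → push 10
LOAD_CONST → push 10
BINARY_OP - → 10 - 10 = 0
STORE_FAST s → s=0
LOAD_FAST_LOAD_FAST r,a → push -4,-2
BINARY_OP * → -4 * -2 = 8
STORE_FAST s → s=8
LOAD_FAST i → push 1
LOAD_CONST → push 1
BINARY_OP + → 1 + 1 = 2
STORE_FAST i → i=2
LOAD_FAST i → push 2
LOAD_CONST → push 3
COMPARE_OP bool(<) → 2 vs 3 = True
POP_JUMP_IF_FALSE → pop True; no jump
LOAD_FAST_LOAD_FAST s,a → push 8,-2
BINARY_OP - → 8 - -2 = 10
STORE_FAST s → s=10
LOAD_FAST s → push 10
LOAD_CONST → push 10
BINARY_OP - → 10 - 10 = 0
STORE_FAST s → s=0
LOAD_FAST_LOAD_FAST r,a → push -4,-2
BINARY_OP * → -4 * -2 = 8
STORE_FAST s → s=8
LOAD_FAST i → push 2
LOAD_CONST → push 1
BINARY_OP + → 2 + 1 = 3
STORE_FAST i → i=3
LOAD_FAST i → push 3
LOAD_CONST → push 3
COMPARE_OP bool(<) → 3 vs 3 = False
POP_JUMP_IF_FALSE → pop False; jump
LOAD_FAST s → push 8
RETURN_VALUE → return 8.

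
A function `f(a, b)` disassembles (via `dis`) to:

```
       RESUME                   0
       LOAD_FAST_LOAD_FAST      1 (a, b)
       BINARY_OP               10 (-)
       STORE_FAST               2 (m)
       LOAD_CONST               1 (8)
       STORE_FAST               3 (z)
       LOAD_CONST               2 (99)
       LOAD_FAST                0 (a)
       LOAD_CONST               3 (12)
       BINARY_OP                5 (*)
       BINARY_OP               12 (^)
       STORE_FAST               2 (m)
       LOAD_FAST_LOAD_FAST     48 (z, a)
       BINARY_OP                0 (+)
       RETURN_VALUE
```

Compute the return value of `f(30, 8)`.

38

LOAD_FAST_LOAD_FAST a,b → push 30,8. Stack: [30, 8]
BINARY_OP - → 30 - 8 = 22. Stack: [22]
STORE_FAST m → m=22. Stack: []
LOAD_CONST → push 8. Stack: [8]
STORE_FAST z → z=8. Stack: []
LOAD_CONST → push 99. Stack: [99]
LOAD_FAST a → push 30. Stack: [99, 30]
LOAD_CONST → push 12. Stack: [99, 30, 12]
BINARY_OP * → 30 * 12 = 360. Stack: [99, 360]
BINARY_OP ^ → 99 ^ 360 = 267. Stack: [267]
STORE_FAST m → m=267. Stack: []
LOAD_FAST_LOAD_FAST z,a → push 8,30. Stack: [8, 30]
BINARY_OP + → 8 + 30 = 38. Stack: [38]
RETURN_VALUE → return 38.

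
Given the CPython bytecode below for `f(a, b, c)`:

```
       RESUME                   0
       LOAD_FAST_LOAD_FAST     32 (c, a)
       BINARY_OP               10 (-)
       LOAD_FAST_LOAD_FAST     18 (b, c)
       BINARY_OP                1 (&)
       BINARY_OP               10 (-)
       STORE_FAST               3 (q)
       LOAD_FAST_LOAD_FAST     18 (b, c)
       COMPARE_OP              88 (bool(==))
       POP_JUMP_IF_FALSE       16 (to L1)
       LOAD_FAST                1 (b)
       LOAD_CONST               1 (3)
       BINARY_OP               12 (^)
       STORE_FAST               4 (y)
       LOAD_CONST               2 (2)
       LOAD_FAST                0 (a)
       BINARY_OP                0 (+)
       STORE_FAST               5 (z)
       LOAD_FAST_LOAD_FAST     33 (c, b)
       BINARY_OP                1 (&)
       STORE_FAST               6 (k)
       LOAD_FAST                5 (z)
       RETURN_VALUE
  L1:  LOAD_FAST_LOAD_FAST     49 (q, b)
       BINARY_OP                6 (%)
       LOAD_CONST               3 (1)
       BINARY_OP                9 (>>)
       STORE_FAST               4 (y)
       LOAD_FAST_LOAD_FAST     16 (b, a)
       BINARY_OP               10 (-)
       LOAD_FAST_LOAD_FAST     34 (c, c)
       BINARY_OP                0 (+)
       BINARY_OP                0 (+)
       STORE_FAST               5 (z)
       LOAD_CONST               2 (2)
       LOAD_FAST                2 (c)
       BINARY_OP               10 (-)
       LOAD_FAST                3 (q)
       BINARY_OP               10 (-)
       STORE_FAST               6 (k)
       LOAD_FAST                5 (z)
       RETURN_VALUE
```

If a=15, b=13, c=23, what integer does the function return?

44

LOAD_FAST_LOAD_FAST c,a → push 23,15. Stack: [23, 15]
BINARY_OP - → 23 - 15 = 8. Stack: [8]
LOAD_FAST_LOAD_FAST b,c → push 13,23. Stack: [8, 13, 23]
BINARY_OP & → 13 & 23 = 5. Stack: [8, 5]
BINARY_OP - → 8 - 5 = 3. Stack: [3]
STORE_FAST q → q=3. Stack: []
LOAD_FAST_LOAD_FAST b,c → push 13,23. Stack: [13, 23]
COMPARE_OP bool(==) → 13 vs 23 = False. Stack: [False]
POP_JUMP_IF_FALSE → pop False; jump. Stack: []
LOAD_FAST_LOAD_FAST q,b → push 3,13. Stack: [3, 13]
BINARY_OP % → 3 % 13 = 3. Stack: [3]
LOAD_CONST → push 1. Stack: [3, 1]
BINARY_OP >> → 3 >> 1 = 1. Stack: [1]
STORE_FAST y → y=1. Stack: []
LOAD_FAST_LOAD_FAST b,a → push 13,15. Stack: [13, 15]
BINARY_OP - → 13 - 15 = -2. Stack: [-2]
LOAD_FAST_LOAD_FAST c,c → push 23,23. Stack: [-2, 23, 23]
BINARY_OP + → 23 + 23 = 46. Stack: [-2, 46]
BINARY_OP + → -2 + 46 = 44. Stack: [44]
STORE_FAST z → z=44. Stack: []
LOAD_CONST → push 2. Stack: [2]
LOAD_FAST c → push 23. Stack: [2, 23]
BINARY_OP - → 2 - 23 = -21. Stack: [-21]
LOAD_FAST q → push 3. Stack: [-21, 3]
BINARY_OP - → -21 - 3 = -24. Stack: [-24]
STORE_FAST k → k=-24. Stack: []
LOAD_FAST z → push 44. Stack: [44]
RETURN_VALUE → return 44.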